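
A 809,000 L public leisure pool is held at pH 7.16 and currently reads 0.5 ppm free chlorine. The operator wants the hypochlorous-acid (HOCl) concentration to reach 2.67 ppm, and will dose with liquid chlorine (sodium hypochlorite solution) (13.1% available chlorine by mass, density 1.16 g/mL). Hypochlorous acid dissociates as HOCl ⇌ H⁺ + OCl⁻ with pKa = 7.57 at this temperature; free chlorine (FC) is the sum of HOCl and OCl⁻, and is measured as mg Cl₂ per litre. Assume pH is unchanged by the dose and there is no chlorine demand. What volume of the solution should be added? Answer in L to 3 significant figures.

[OCl⁻]/[HOCl] = 10^(pH − pKa) = 10^(7.16 − 7.57) = 0.389; fraction as HOCl = 1/(1 + 0.389) = 0.7199.
Free chlorine required for 2.67 ppm HOCl: 2.67 / 0.7199 = 3.709 ppm.
FC to add: 3.709 − 0.5 = 3.209 mg/L as Cl₂.
Cl₂ equivalent: 3.209 mg/L × 809,000 L = 2596 g.
Product at 13.1% available Cl: 2596 / 0.131 = 19,820 g.
Volume: 19,820 g ÷ 1.16 g/mL = 17,080 mL.

17.1 L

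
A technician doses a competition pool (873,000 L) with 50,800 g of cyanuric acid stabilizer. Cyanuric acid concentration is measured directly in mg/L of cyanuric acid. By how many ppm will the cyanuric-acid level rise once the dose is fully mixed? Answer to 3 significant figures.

58.2 ppm

Rise: 50,800 g / 873,000 L × 1000 = 58.19 mg/L.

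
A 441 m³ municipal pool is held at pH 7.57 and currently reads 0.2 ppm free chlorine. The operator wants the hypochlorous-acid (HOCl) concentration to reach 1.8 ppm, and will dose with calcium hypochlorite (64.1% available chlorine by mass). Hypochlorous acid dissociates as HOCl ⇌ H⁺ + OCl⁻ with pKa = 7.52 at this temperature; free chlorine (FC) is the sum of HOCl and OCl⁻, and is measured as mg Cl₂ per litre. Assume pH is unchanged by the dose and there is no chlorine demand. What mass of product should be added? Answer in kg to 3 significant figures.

Volume: 441 m³ = 441,000 L.
[OCl⁻]/[HOCl] = 10^(pH − pKa) = 10^(7.57 − 7.52) = 1.122; fraction as HOCl = 1/(1 + 1.122) = 0.4712.
Free chlorine required for 1.8 ppm HOCl: 1.8 / 0.4712 = 3.82 ppm.
FC to add: 3.82 − 0.2 = 3.62 mg/L as Cl₂.
Cl₂ equivalent: 3.62 mg/L × 441,000 L = 1596 g.
Product at 64.1% available Cl: 1596 / 0.641 = 2490 g.

2.49 kg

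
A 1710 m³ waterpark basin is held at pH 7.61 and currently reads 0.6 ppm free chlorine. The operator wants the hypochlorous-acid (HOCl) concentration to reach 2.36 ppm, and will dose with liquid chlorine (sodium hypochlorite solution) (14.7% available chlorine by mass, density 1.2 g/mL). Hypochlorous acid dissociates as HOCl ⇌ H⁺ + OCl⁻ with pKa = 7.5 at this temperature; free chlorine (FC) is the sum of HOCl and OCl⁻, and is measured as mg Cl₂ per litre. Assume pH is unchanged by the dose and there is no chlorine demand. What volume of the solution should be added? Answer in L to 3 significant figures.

46.5 L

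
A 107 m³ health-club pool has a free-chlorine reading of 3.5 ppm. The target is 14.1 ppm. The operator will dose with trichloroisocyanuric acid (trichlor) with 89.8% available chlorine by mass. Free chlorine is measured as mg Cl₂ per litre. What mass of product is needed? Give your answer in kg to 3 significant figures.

1.26 kg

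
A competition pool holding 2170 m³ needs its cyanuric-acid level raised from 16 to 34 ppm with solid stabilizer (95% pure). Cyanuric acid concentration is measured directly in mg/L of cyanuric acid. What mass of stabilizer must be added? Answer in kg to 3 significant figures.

Volume: 2170 m³ = 2,170,000 L.
CYA to add: (34 − 16) = 18 mg/L × 2,170,000 L = 39,060 g cyanuric acid.
At 95% purity: 39,060 / 0.95 = 41,120 g product.

41.1 kg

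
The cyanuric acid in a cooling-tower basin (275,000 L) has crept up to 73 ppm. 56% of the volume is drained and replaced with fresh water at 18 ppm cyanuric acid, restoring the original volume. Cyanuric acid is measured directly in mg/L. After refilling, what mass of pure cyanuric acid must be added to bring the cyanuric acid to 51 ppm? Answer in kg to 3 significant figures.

After draining 56% and refilling: 73 × 0.44 + 18 × 0.56 = 42.2 ppm.
Deficit to target: 51 − 42.2 = 8.8 mg/L.
Mass: 8.8 mg/L × 275,000 L = 2420 g cyanuric acid.

2.42 kg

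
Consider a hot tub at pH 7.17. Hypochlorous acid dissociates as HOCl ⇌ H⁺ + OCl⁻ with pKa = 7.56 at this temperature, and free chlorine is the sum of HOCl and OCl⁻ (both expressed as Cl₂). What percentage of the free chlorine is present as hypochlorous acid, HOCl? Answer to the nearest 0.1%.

71.1%

[OCl⁻]/[HOCl] = 10^(pH − pKa) = 10^(7.17 − 7.56) = 10^-0.39 = 0.4074.
Fraction as HOCl = 1 / (1 + 0.4074) = 0.7105.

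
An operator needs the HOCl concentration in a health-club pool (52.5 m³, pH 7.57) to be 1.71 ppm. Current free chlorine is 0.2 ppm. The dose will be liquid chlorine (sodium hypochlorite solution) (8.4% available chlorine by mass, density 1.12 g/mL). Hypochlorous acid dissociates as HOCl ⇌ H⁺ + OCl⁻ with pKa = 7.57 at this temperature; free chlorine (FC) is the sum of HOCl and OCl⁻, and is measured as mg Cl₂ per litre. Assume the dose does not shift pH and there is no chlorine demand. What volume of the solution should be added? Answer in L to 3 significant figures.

1.80 L

Volume: 52.5 m³ = 52,500 L.
[OCl⁻]/[HOCl] = 10^(pH − pKa) = 10^(7.57 − 7.57) = 1; fraction as HOCl = 1/(1 + 1) = 0.5.
Free chlorine required for 1.71 ppm HOCl: 1.71 / 0.5 = 3.42 ppm.
FC to add: 3.42 − 0.2 = 3.22 mg/L as Cl₂.
Cl₂ equivalent: 3.22 mg/L × 52,500 L = 169.1 g.
Product at 8.4% available Cl: 169.1 / 0.084 = 2012 g.
Volume: 2012 g ÷ 1.12 g/mL = 1797 mL.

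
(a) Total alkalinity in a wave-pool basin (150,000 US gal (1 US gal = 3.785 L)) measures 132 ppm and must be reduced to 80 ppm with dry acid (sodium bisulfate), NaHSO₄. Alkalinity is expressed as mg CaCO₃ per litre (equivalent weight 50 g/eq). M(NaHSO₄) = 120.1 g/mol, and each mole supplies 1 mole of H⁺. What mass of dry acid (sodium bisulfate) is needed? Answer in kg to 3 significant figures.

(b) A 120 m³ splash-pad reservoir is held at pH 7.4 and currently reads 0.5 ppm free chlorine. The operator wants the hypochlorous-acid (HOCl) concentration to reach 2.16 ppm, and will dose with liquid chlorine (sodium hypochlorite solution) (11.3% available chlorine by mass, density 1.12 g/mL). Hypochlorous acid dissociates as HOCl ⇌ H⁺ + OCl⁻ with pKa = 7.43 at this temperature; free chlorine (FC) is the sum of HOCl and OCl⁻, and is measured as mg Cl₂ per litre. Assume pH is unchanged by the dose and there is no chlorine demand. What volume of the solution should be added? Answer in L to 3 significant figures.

(a) 70.9 kg; (b) 3.49 L

(a) Volume: 150,000 US gal × 3.785 L/gal = 567,750 L.
(a) Alkalinity to neutralize: (132 − 80) = 52 mg/L as CaCO₃ × 567,750 L = 29,520 g as CaCO₃.
(a) Equivalents of H⁺ required: 29,520 ÷ 50 g/eq = 590.5 eq = 590.5 mol NaHSO₄.
(a) Mass of NaHSO₄: 590.5 × 120.1 = 70,910 g.

(b) Volume: 120 m³ = 120,000 L.
(b) [OCl⁻]/[HOCl] = 10^(pH − pKa) = 10^(7.4 − 7.43) = 0.9333; fraction as HOCl = 1/(1 + 0.9333) = 0.5173.
(b) Free chlorine required for 2.16 ppm HOCl: 2.16 / 0.5173 = 4.176 ppm.
(b) FC to add: 4.176 − 0.5 = 3.676 mg/L as Cl₂.
(b) Cl₂ equivalent: 3.676 mg/L × 120,000 L = 441.1 g.
(b) Product at 11.3% available Cl: 441.1 / 0.113 = 3904 g.
(b) Volume: 3904 g ÷ 1.12 g/mL = 3485 mL.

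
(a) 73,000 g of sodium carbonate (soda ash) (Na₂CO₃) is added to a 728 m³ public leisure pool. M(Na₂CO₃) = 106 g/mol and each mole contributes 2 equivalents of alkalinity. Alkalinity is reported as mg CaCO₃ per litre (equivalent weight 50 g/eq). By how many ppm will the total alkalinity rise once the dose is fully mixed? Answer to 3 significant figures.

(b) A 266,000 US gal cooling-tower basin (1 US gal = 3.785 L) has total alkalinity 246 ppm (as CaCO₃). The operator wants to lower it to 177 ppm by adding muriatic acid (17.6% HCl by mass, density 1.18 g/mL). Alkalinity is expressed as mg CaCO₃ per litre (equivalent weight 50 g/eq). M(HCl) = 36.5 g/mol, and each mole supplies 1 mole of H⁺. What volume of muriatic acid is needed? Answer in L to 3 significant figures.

(a) 94.6 ppm; (b) 244 L

(a) Volume: 728 m³ = 728,000 L.
(a) Moles of Na₂CO₃: 73,000 g ÷ 106 g/mol = 688.7 mol → 1377 eq of alkalinity.
(a) As CaCO₃: 1377 eq × 50 g/eq = 68,870 g.
(a) Rise: 68,870 g / 728,000 L × 1000 = 94.6 mg/L.

(b) Volume: 266,000 US gal × 3.785 L/gal = 1,006,810 L.
(b) Alkalinity to neutralize: (246 − 177) = 69 mg/L as CaCO₃ × 1,006,810 L = 69,470 g as CaCO₃.
(b) Equivalents of H⁺ required: 69,470 ÷ 50 g/eq = 1389 eq = 1389 mol HCl.
(b) Mass of HCl: 1389 × 36.5 = 50,710 g.
(b) Mass of 17.6% solution: 50,710 / 0.176 = 288,100 g.
(b) Volume: 288,100 g ÷ 1.18 g/mL = 244,200 mL.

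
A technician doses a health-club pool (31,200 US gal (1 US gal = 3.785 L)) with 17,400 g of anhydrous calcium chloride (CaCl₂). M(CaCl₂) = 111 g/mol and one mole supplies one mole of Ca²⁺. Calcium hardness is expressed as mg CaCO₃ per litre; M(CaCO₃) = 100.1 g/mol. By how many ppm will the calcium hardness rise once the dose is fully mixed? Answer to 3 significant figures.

133 ppm

Volume: 31,200 US gal × 3.785 L/gal = 118,092 L.
Moles of Ca²⁺: 17,400 g ÷ 111 g/mol = 156.8 mol.
As CaCO₃: 156.8 mol × 100.1 g/mol = 15,690 g.
Rise: 15,690 g / 118,092 L × 1000 = 132.9 mg/L.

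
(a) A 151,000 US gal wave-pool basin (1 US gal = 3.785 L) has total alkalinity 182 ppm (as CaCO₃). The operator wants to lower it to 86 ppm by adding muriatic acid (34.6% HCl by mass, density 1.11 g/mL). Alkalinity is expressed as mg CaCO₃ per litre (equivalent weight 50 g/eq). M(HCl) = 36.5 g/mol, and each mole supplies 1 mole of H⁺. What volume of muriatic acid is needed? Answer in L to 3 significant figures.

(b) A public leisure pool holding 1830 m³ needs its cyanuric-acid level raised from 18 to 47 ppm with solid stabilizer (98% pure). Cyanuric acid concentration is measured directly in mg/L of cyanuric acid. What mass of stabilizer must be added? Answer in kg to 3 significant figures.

(a) Volume: 151,000 US gal × 3.785 L/gal = 571,535 L.
(a) Alkalinity to neutralize: (182 − 86) = 96 mg/L as CaCO₃ × 571,535 L = 54,870 g as CaCO₃.
(a) Equivalents of H⁺ required: 54,870 ÷ 50 g/eq = 1097 eq = 1097 mol HCl.
(a) Mass of HCl: 1097 × 36.5 = 40,050 g.
(a) Mass of 34.6% solution: 40,050 / 0.346 = 115,800 g.
(a) Volume: 115,800 g ÷ 1.11 g/mL = 104,300 mL.

(b) Volume: 1830 m³ = 1,830,000 L.
(b) CYA to add: (47 − 18) = 29 mg/L × 1,830,000 L = 53,070 g cyanuric acid.
(b) At 98% purity: 53,070 / 0.98 = 54,150 g product.

(a) 104 L; (b) 54.2 kg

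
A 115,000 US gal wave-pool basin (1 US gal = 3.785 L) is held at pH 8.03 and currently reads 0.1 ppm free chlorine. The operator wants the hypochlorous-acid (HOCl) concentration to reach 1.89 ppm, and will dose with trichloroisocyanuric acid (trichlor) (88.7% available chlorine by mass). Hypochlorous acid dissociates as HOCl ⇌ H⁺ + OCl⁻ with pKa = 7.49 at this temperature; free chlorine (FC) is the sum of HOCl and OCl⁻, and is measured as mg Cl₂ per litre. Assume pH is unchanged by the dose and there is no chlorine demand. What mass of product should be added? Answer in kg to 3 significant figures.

Volume: 115,000 US gal × 3.785 L/gal = 435,275 L.
[OCl⁻]/[HOCl] = 10^(pH − pKa) = 10^(8.03 − 7.49) = 3.467; fraction as HOCl = 1/(1 + 3.467) = 0.2238.
Free chlorine required for 1.89 ppm HOCl: 1.89 / 0.2238 = 8.443 ppm.
FC to add: 8.443 − 0.1 = 8.343 mg/L as Cl₂.
Cl₂ equivalent: 8.343 mg/L × 435,275 L = 3632 g.
Product at 88.7% available Cl: 3632 / 0.887 = 4094 g.

4.09 kg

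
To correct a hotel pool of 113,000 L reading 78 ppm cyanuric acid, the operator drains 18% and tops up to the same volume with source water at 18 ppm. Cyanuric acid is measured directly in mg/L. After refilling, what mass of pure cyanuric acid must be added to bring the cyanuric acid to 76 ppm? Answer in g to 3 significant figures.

994 g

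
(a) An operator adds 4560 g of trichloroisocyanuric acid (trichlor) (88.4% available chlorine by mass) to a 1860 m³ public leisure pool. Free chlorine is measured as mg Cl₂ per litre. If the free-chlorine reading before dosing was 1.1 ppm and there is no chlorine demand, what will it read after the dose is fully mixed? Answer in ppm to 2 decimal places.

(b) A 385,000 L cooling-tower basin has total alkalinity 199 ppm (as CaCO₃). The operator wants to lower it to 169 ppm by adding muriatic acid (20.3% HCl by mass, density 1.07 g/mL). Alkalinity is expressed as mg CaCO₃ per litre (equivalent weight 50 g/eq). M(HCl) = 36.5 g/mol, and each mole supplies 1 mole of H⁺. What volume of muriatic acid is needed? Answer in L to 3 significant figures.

(a) 3.27 ppm; (b) 38.8 L

(a) Volume: 1860 m³ = 1,860,000 L.
(a) Available chlorine delivered: 4560 g × 0.884 = 4031 g as Cl₂.
(a) Concentration rise: 4031 g / 1,860,000 L = 2.167 mg/L = 2.17 ppm.
(a) Final FC: 1.1 + 2.17 = 3.27 ppm.

(b) Alkalinity to neutralize: (199 − 169) = 30 mg/L as CaCO₃ × 385,000 L = 11,550 g as CaCO₃.
(b) Equivalents of H⁺ required: 11,550 ÷ 50 g/eq = 231 eq = 231 mol HCl.
(b) Mass of HCl: 231 × 36.5 = 8432 g.
(b) Mass of 20.3% solution: 8432 / 0.203 = 41,530 g.
(b) Volume: 41,530 g ÷ 1.07 g/mL = 38,820 mL.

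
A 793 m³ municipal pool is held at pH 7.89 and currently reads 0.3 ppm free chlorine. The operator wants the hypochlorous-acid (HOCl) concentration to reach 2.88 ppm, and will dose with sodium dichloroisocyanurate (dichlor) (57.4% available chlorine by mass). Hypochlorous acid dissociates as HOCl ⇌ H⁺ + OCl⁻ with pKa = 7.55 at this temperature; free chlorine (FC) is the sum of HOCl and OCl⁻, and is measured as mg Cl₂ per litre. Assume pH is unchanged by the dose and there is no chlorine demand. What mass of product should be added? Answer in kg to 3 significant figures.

12.3 kg

Volume: 793 m³ = 793,000 L.
[OCl⁻]/[HOCl] = 10^(pH − pKa) = 10^(7.89 − 7.55) = 2.188; fraction as HOCl = 1/(1 + 2.188) = 0.3137.
Free chlorine required for 2.88 ppm HOCl: 2.88 / 0.3137 = 9.181 ppm.
FC to add: 9.181 − 0.3 = 8.881 mg/L as Cl₂.
Cl₂ equivalent: 8.881 mg/L × 793,000 L = 7042 g.
Product at 57.4% available Cl: 7042 / 0.574 = 12,270 g.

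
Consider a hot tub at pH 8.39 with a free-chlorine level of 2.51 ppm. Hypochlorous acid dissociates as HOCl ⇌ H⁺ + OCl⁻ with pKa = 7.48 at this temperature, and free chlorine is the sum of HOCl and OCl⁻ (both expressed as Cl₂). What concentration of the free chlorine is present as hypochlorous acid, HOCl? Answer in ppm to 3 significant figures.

0.275 ppm

[OCl⁻]/[HOCl] = 10^(pH − pKa) = 10^(8.39 − 7.48) = 10^0.91 = 8.128.
Fraction as HOCl = 1 / (1 + 8.128) = 0.1095.
HOCl = 0.1095 × 2.51 ppm = 0.275 ppm.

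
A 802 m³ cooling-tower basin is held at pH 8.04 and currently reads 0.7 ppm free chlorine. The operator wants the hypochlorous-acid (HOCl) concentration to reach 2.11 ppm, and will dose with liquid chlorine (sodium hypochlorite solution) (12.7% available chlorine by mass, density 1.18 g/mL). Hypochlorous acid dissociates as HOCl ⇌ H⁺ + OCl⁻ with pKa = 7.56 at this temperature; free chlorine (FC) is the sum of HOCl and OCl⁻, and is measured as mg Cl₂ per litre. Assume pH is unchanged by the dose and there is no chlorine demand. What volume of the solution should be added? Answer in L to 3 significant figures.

41.6 L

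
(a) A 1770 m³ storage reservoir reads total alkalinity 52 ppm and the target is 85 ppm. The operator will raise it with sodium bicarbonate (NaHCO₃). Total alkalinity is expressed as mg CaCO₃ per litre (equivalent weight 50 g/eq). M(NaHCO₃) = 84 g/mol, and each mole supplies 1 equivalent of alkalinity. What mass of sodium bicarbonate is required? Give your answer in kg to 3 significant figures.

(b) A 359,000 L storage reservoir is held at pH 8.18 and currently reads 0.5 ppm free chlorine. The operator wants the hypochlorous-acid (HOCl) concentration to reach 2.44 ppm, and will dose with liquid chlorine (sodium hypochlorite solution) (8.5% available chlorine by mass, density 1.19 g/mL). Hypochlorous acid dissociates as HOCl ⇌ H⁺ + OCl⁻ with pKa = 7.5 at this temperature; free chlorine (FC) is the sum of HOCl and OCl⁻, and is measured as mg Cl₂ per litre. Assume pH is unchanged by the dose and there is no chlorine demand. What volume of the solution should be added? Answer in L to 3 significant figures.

(a) Volume: 1770 m³ = 1,770,000 L.
(a) Alkalinity to add: (85 − 52) = 33 mg/L as CaCO₃ × 1,770,000 L = 58,410 g as CaCO₃.
(a) Equivalents: 58,410 g ÷ 50 g/eq = 1168 eq.
(a) NaHCO₃ supplies 1 eq per mole → 1168 mol.
(a) Mass: 1168 mol × 84 g/mol = 98,130 g.

(b) [OCl⁻]/[HOCl] = 10^(pH − pKa) = 10^(8.18 − 7.5) = 4.786; fraction as HOCl = 1/(1 + 4.786) = 0.1728.
(b) Free chlorine required for 2.44 ppm HOCl: 2.44 / 0.1728 = 14.12 ppm.
(b) FC to add: 14.12 − 0.5 = 13.62 mg/L as Cl₂.
(b) Cl₂ equivalent: 13.62 mg/L × 359,000 L = 4889 g.
(b) Product at 8.5% available Cl: 4889 / 0.085 = 57,520 g.
(b) Volume: 57,520 g ÷ 1.19 g/mL = 48,330 mL.

(a) 98.1 kg; (b) 48.3 L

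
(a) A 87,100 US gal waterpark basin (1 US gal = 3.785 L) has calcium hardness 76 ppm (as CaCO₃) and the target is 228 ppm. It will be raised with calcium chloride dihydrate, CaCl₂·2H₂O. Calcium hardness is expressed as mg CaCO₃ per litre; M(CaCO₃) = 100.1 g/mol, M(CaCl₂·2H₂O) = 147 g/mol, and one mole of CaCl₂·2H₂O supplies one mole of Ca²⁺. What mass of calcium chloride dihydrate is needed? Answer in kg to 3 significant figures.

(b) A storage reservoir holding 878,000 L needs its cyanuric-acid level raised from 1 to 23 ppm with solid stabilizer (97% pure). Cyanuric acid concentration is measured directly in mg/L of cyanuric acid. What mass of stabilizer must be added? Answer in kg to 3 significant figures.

(a) 73.6 kg; (b) 19.9 kg

(a) Volume: 87,100 US gal × 3.785 L/gal = 329,674 L.
(a) Hardness to add: (228 − 76) = 152 mg/L as CaCO₃ × 329,674 L = 50,110 g as CaCO₃.
(a) Moles of Ca²⁺ (1 mol Ca²⁺ ≡ 1 mol CaCO₃): 50,110 / 100.1 g/mol = 500.6 mol.
(a) Mass of CaCl₂·2H₂O: 500.6 × 147 = 73,590 g.

(b) CYA to add: (23 − 1) = 22 mg/L × 878,000 L = 19,320 g cyanuric acid.
(b) At 97% purity: 19,320 / 0.97 = 19,910 g product.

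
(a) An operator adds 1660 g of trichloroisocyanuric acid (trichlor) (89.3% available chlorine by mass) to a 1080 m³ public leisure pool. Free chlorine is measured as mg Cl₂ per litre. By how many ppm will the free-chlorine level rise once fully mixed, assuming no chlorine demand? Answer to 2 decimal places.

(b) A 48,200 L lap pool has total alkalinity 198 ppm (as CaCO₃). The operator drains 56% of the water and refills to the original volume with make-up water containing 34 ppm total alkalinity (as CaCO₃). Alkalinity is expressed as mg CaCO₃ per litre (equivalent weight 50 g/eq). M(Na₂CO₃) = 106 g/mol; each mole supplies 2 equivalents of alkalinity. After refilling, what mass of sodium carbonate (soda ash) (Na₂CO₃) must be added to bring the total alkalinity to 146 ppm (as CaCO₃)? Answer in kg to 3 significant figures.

(a) 1.37 ppm; (b) 2.04 kg

(a) Volume: 1080 m³ = 1,080,000 L.
(a) Available chlorine delivered: 1660 g × 0.893 = 1482 g as Cl₂.
(a) Concentration rise: 1482 g / 1,080,000 L = 1.373 mg/L = 1.37 ppm.

(b) After draining 56% and refilling: 198 × 0.44 + 34 × 0.56 = 106.16 ppm.
(b) Deficit to target: 146 − 106.16 = 39.84 mg/L.
(b) As CaCO₃: 39.84 mg/L × 48,200 L = 1920 g; ÷ 50 g/eq ÷ 2 = 19.2 mol Na₂CO₃.
(b) Mass: 19.2 × 106 = 2036 g.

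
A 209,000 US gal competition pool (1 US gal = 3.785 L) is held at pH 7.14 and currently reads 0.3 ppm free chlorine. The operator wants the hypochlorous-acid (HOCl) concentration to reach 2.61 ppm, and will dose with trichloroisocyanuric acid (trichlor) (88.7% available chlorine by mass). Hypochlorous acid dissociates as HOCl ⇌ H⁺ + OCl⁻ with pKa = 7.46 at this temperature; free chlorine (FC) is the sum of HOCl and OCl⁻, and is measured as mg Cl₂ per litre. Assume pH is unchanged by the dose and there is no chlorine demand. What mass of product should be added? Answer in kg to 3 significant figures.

3.17 kg

Volume: 209,000 US gal × 3.785 L/gal = 791,065 L.
[OCl⁻]/[HOCl] = 10^(pH − pKa) = 10^(7.14 − 7.46) = 0.4786; fraction as HOCl = 1/(1 + 0.4786) = 0.6763.
Free chlorine required for 2.61 ppm HOCl: 2.61 / 0.6763 = 3.859 ppm.
FC to add: 3.859 − 0.3 = 3.559 mg/L as Cl₂.
Cl₂ equivalent: 3.559 mg/L × 791,065 L = 2816 g.
Product at 88.7% available Cl: 2816 / 0.887 = 3174 g.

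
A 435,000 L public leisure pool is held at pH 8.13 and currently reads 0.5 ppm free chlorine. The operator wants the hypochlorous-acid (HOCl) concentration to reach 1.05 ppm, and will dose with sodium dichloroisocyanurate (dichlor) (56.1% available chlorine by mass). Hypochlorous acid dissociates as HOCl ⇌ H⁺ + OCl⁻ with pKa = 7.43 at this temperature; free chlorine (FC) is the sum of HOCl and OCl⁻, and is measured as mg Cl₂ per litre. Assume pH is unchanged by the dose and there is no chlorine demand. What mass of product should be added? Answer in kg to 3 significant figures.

[OCl⁻]/[HOCl] = 10^(pH − pKa) = 10^(8.13 − 7.43) = 5.012; fraction as HOCl = 1/(1 + 5.012) = 0.1663.
Free chlorine required for 1.05 ppm HOCl: 1.05 / 0.1663 = 6.312 ppm.
FC to add: 6.312 − 0.5 = 5.812 mg/L as Cl₂.
Cl₂ equivalent: 5.812 mg/L × 435,000 L = 2528 g.
Product at 56.1% available Cl: 2528 / 0.561 = 4507 g.

4.51 kg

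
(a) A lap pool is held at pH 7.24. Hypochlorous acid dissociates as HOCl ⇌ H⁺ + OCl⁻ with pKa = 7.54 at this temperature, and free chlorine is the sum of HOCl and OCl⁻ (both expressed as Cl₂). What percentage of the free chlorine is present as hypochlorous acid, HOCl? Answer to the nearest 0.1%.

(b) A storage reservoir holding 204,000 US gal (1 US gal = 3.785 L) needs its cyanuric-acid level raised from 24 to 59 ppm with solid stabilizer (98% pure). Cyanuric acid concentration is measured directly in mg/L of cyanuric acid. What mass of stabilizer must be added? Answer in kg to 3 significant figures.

(a) [OCl⁻]/[HOCl] = 10^(pH − pKa) = 10^(7.24 − 7.54) = 10^-0.30 = 0.5012.
(a) Fraction as HOCl = 1 / (1 + 0.5012) = 0.6661.

(b) Volume: 204,000 US gal × 3.785 L/gal = 772,140 L.
(b) CYA to add: (59 − 24) = 35 mg/L × 772,140 L = 27,020 g cyanuric acid.
(b) At 98% purity: 27,020 / 0.98 = 27,580 g product.

(a) 66.6%; (b) 27.6 kg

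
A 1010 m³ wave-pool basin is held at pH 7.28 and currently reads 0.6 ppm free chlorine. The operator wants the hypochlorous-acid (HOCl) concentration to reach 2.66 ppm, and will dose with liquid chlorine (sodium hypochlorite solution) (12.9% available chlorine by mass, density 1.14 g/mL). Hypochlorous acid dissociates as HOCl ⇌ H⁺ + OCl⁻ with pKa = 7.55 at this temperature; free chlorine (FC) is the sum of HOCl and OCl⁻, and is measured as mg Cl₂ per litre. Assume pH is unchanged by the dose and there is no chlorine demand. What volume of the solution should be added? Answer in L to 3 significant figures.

24.0 L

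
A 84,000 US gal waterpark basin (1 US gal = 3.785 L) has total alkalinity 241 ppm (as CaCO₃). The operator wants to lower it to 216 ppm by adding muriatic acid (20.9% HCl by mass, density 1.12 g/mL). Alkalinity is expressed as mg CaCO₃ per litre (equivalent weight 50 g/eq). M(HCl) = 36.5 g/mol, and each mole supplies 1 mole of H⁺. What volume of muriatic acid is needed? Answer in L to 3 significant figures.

Volume: 84,000 US gal × 3.785 L/gal = 317,940 L.
Alkalinity to neutralize: (241 − 216) = 25 mg/L as CaCO₃ × 317,940 L = 7948 g as CaCO₃.
Equivalents of H⁺ required: 7948 ÷ 50 g/eq = 159 eq = 159 mol HCl.
Mass of HCl: 159 × 36.5 = 5802 g.
Mass of 20.9% solution: 5802 / 0.209 = 27,760 g.
Volume: 27,760 g ÷ 1.12 g/mL = 24,790 mL.

24.8 L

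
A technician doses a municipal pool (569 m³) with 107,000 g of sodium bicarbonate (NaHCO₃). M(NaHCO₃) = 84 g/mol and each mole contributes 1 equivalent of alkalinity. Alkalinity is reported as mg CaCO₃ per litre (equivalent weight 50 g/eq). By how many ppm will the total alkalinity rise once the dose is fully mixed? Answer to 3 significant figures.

112 ppm

Volume: 569 m³ = 569,000 L.
Moles of NaHCO₃: 107,000 g ÷ 84 g/mol = 1274 mol → 1274 eq of alkalinity.
As CaCO₃: 1274 eq × 50 g/eq = 63,690 g.
Rise: 63,690 g / 569,000 L × 1000 = 111.9 mg/L.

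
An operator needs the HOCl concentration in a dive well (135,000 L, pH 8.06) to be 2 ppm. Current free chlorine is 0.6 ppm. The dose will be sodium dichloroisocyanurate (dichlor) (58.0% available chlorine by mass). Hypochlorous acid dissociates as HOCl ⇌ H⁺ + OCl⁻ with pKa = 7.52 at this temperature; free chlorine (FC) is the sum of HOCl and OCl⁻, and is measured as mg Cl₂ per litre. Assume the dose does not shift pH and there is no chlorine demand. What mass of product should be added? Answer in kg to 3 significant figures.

1.94 kg

[OCl⁻]/[HOCl] = 10^(pH − pKa) = 10^(8.06 − 7.52) = 3.467; fraction as HOCl = 1/(1 + 3.467) = 0.2238.
Free chlorine required for 2 ppm HOCl: 2 / 0.2238 = 8.935 ppm.
FC to add: 8.935 − 0.6 = 8.335 mg/L as Cl₂.
Cl₂ equivalent: 8.335 mg/L × 135,000 L = 1125 g.
Product at 58.0% available Cl: 1125 / 0.58 = 1940 g.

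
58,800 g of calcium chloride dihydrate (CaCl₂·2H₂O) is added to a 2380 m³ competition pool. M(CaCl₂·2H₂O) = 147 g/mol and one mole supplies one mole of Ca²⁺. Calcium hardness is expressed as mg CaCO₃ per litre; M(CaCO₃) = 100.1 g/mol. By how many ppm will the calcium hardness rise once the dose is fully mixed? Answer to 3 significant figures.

16.8 ppm

Volume: 2380 m³ = 2,380,000 L.
Moles of Ca²⁺: 58,800 g ÷ 147 g/mol = 400 mol.
As CaCO₃: 400 mol × 100.1 g/mol = 40,040 g.
Rise: 40,040 g / 2,380,000 L × 1000 = 16.82 mg/L.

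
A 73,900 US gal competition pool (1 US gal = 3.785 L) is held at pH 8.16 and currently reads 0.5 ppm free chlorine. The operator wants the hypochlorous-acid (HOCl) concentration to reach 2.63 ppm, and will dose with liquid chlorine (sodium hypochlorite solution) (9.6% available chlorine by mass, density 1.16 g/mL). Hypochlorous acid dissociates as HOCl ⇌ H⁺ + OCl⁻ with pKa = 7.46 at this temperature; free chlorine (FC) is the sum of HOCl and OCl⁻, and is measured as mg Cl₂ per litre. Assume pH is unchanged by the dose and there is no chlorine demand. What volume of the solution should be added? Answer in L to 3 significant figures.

Volume: 73,900 US gal × 3.785 L/gal = 279,712 L.
[OCl⁻]/[HOCl] = 10^(pH − pKa) = 10^(8.16 − 7.46) = 5.012; fraction as HOCl = 1/(1 + 5.012) = 0.1663.
Free chlorine required for 2.63 ppm HOCl: 2.63 / 0.1663 = 15.81 ppm.
FC to add: 15.81 − 0.5 = 15.31 mg/L as Cl₂.
Cl₂ equivalent: 15.31 mg/L × 279,712 L = 4283 g.
Product at 9.6% available Cl: 4283 / 0.096 = 44,610 g.
Volume: 44,610 g ÷ 1.16 g/mL = 38,460 mL.

38.5 L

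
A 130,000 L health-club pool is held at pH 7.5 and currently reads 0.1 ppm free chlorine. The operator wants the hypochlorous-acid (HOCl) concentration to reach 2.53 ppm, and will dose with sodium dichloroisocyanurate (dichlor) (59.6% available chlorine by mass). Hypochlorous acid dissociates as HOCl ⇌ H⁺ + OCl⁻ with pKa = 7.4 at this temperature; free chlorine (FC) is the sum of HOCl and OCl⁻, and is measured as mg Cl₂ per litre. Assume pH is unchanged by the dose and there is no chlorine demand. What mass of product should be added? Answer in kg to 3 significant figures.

[OCl⁻]/[HOCl] = 10^(pH − pKa) = 10^(7.5 − 7.4) = 1.259; fraction as HOCl = 1/(1 + 1.259) = 0.4427.
Free chlorine required for 2.53 ppm HOCl: 2.53 / 0.4427 = 5.715 ppm.
FC to add: 5.715 − 0.1 = 5.615 mg/L as Cl₂.
Cl₂ equivalent: 5.615 mg/L × 130,000 L = 730 g.
Product at 59.6% available Cl: 730 / 0.596 = 1225 g.

1.22 kg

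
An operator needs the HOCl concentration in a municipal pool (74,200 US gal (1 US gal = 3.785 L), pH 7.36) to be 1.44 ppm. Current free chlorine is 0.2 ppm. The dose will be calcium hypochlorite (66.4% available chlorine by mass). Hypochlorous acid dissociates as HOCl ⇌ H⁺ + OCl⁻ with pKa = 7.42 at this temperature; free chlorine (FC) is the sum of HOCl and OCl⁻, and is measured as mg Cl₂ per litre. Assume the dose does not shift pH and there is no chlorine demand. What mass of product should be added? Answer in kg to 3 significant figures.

Volume: 74,200 US gal × 3.785 L/gal = 280,847 L.
[OCl⁻]/[HOCl] = 10^(pH − pKa) = 10^(7.36 − 7.42) = 0.871; fraction as HOCl = 1/(1 + 0.871) = 0.5345.
Free chlorine required for 1.44 ppm HOCl: 1.44 / 0.5345 = 2.694 ppm.
FC to add: 2.694 − 0.2 = 2.494 mg/L as Cl₂.
Cl₂ equivalent: 2.494 mg/L × 280,847 L = 700.5 g.
Product at 66.4% available Cl: 700.5 / 0.664 = 1055 g.

1.05 kg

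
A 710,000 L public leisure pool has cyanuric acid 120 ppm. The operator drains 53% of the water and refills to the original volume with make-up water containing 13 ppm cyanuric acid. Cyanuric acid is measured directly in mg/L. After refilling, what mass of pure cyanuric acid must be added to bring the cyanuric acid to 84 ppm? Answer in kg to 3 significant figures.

After draining 53% and refilling: 120 × 0.47 + 13 × 0.53 = 63.29 ppm.
Deficit to target: 84 − 63.29 = 20.71 mg/L.
Mass: 20.71 mg/L × 710,000 L = 14,700 g cyanuric acid.

14.7 kg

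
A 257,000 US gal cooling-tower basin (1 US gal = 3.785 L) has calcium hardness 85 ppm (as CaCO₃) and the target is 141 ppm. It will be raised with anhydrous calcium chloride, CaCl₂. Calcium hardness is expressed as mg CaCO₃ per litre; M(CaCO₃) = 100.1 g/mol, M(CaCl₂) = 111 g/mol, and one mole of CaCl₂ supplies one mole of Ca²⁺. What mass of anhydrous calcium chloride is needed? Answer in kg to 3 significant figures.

60.4 kg

Volume: 257,000 US gal × 3.785 L/gal = 972,745 L.
Hardness to add: (141 − 85) = 56 mg/L as CaCO₃ × 972,745 L = 54,470 g as CaCO₃.
Moles of Ca²⁺ (1 mol Ca²⁺ ≡ 1 mol CaCO₃): 54,470 / 100.1 g/mol = 544.2 mol.
Mass of CaCl₂: 544.2 × 111 = 60,410 g.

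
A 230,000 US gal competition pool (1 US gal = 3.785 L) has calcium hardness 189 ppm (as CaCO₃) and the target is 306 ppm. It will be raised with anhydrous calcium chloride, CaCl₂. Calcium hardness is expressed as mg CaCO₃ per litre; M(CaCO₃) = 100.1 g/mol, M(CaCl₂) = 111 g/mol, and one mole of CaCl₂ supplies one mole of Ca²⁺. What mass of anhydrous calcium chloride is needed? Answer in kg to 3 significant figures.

Volume: 230,000 US gal × 3.785 L/gal = 870,550 L.
Hardness to add: (306 − 189) = 117 mg/L as CaCO₃ × 870,550 L = 101,900 g as CaCO₃.
Moles of Ca²⁺ (1 mol Ca²⁺ ≡ 1 mol CaCO₃): 101,900 / 100.1 g/mol = 1018 mol.
Mass of CaCl₂: 1018 × 111 = 112,900 g.

113 kg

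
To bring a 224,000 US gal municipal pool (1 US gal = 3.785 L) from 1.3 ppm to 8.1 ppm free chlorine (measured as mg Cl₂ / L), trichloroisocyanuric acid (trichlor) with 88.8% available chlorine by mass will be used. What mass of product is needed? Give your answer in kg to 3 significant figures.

Volume: 224,000 US gal × 3.785 L/gal = 847,840 L.
Chlorine deficit: 8.1 − 1.3 = 6.8 ppm = 6.8 mg/L as Cl₂.
Cl₂ equivalent needed: 6.8 mg/L × 847,840 L = 5,765,000 mg = 5765 g.
Product at 88.8% available chlorine: 5765 / 0.888 = 6492 g.

6.49 kg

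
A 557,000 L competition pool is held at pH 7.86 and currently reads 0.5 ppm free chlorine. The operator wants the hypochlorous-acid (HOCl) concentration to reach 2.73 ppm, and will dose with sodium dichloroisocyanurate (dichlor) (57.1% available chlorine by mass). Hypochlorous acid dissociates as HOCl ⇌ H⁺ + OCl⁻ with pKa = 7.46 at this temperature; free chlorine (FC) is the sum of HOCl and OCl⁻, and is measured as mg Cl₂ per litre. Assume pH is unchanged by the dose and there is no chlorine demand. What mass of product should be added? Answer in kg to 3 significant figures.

8.86 kg

[OCl⁻]/[HOCl] = 10^(pH − pKa) = 10^(7.86 − 7.46) = 2.512; fraction as HOCl = 1/(1 + 2.512) = 0.2847.
Free chlorine required for 2.73 ppm HOCl: 2.73 / 0.2847 = 9.587 ppm.
FC to add: 9.587 − 0.5 = 9.087 mg/L as Cl₂.
Cl₂ equivalent: 9.087 mg/L × 557,000 L = 5062 g.
Product at 57.1% available Cl: 5062 / 0.571 = 8865 g.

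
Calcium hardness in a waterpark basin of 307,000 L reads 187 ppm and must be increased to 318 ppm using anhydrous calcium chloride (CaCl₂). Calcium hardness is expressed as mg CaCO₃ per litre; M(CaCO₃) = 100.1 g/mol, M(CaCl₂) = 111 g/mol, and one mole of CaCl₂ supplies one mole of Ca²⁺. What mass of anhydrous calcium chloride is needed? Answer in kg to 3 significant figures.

44.6 kg

Hardness to add: (318 − 187) = 131 mg/L as CaCO₃ × 307,000 L = 40,220 g as CaCO₃.
Moles of Ca²⁺ (1 mol Ca²⁺ ≡ 1 mol CaCO₃): 40,220 / 100.1 g/mol = 401.8 mol.
Mass of CaCl₂: 401.8 × 111 = 44,600 g.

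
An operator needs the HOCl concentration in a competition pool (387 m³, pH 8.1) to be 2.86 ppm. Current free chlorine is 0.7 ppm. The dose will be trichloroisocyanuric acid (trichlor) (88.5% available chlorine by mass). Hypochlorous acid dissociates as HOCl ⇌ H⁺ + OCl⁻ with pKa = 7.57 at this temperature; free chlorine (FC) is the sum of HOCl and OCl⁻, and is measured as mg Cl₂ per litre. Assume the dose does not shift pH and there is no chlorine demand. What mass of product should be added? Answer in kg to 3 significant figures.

5.18 kg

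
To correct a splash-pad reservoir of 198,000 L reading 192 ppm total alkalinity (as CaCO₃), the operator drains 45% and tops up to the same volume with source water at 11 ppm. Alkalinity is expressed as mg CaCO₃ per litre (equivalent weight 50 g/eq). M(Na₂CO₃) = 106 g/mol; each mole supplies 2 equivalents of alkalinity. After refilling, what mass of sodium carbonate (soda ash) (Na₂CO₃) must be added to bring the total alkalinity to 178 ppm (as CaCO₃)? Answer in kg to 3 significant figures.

14.2 kg

After draining 45% and refilling: 192 × 0.55 + 11 × 0.45 = 110.55 ppm.
Deficit to target: 178 − 110.55 = 67.45 mg/L.
As CaCO₃: 67.45 mg/L × 198,000 L = 13,360 g; ÷ 50 g/eq ÷ 2 = 133.6 mol Na₂CO₃.
Mass: 133.6 × 106 = 14,160 g.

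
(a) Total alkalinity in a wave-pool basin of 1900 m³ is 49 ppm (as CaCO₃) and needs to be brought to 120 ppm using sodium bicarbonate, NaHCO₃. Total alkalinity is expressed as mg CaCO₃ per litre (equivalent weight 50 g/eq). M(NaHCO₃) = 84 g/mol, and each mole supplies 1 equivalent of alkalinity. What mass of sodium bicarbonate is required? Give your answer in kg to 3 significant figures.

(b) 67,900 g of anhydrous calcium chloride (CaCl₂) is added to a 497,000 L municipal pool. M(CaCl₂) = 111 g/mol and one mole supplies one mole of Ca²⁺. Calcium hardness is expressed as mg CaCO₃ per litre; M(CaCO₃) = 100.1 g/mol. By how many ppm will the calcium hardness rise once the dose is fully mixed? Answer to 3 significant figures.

(a) 227 kg; (b) 123 ppm

(a) Volume: 1900 m³ = 1,900,000 L.
(a) Alkalinity to add: (120 − 49) = 71 mg/L as CaCO₃ × 1,900,000 L = 134,900 g as CaCO₃.
(a) Equivalents: 134,900 g ÷ 50 g/eq = 2698 eq.
(a) NaHCO₃ supplies 1 eq per mole → 2698 mol.
(a) Mass: 2698 mol × 84 g/mol = 226,600 g.

(b) Moles of Ca²⁺: 67,900 g ÷ 111 g/mol = 611.7 mol.
(b) As CaCO₃: 611.7 mol × 100.1 g/mol = 61,230 g.
(b) Rise: 61,230 g / 497,000 L × 1000 = 123.2 mg/L.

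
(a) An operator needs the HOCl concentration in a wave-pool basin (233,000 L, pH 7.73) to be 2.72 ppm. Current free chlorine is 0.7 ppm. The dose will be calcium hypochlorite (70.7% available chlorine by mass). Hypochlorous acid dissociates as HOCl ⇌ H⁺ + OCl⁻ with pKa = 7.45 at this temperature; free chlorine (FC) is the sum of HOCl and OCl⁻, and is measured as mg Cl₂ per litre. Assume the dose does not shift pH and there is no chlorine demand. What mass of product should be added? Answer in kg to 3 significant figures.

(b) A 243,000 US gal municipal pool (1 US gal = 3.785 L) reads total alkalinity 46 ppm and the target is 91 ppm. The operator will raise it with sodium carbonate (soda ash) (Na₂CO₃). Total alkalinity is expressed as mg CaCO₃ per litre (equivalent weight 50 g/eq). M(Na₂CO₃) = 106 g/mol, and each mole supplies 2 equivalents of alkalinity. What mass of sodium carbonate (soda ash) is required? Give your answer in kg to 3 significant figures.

(a) 2.37 kg; (b) 43.9 kg

(a) [OCl⁻]/[HOCl] = 10^(pH − pKa) = 10^(7.73 − 7.45) = 1.905; fraction as HOCl = 1/(1 + 1.905) = 0.3442.
(a) Free chlorine required for 2.72 ppm HOCl: 2.72 / 0.3442 = 7.903 ppm.
(a) FC to add: 7.903 − 0.7 = 7.203 mg/L as Cl₂.
(a) Cl₂ equivalent: 7.203 mg/L × 233,000 L = 1678 g.
(a) Product at 70.7% available Cl: 1678 / 0.707 = 2374 g.

(b) Volume: 243,000 US gal × 3.785 L/gal = 919,755 L.
(b) Alkalinity to add: (91 − 46) = 45 mg/L as CaCO₃ × 919,755 L = 41,390 g as CaCO₃.
(b) Equivalents: 41,390 g ÷ 50 g/eq = 827.8 eq.
(b) Each mole of Na₂CO₃ supplies 2 eq, so 827.8 / 2 = 413.9 mol.
(b) Mass: 413.9 mol × 106 g/mol = 43,870 g.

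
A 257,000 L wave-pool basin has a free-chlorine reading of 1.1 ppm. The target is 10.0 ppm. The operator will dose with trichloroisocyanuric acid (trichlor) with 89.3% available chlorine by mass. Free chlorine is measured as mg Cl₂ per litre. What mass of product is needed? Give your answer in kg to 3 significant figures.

2.56 kg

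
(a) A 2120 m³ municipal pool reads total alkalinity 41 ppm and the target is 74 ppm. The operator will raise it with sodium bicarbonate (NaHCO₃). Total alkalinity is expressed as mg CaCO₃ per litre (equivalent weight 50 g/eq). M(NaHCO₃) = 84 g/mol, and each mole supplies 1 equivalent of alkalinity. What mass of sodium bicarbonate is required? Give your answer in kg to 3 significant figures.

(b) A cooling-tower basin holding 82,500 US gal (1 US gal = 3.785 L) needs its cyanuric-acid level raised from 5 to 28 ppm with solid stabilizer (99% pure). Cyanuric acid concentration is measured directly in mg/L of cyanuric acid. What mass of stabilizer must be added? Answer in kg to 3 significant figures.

(a) Volume: 2120 m³ = 2,120,000 L.
(a) Alkalinity to add: (74 − 41) = 33 mg/L as CaCO₃ × 2,120,000 L = 69,960 g as CaCO₃.
(a) Equivalents: 69,960 g ÷ 50 g/eq = 1399 eq.
(a) NaHCO₃ supplies 1 eq per mole → 1399 mol.
(a) Mass: 1399 mol × 84 g/mol = 117,500 g.

(b) Volume: 82,500 US gal × 3.785 L/gal = 312,262 L.
(b) CYA to add: (28 − 5) = 23 mg/L × 312,262 L = 7182 g cyanuric acid.
(b) At 99% purity: 7182 / 0.99 = 7255 g product.

(a) 118 kg; (b) 7.25 kg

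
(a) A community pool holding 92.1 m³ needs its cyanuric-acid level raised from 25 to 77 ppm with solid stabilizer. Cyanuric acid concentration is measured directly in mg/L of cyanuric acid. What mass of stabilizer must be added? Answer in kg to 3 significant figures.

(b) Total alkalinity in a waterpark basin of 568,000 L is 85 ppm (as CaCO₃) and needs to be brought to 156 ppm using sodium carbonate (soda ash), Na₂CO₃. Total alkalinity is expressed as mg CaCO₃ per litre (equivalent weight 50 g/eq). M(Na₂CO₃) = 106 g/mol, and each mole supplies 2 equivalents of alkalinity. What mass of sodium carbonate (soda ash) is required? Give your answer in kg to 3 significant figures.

(a) Volume: 92.1 m³ = 92,100 L.
(a) CYA to add: (77 − 25) = 52 mg/L × 92,100 L = 4789 g cyanuric acid.

(b) Alkalinity to add: (156 − 85) = 71 mg/L as CaCO₃ × 568,000 L = 40,330 g as CaCO₃.
(b) Equivalents: 40,330 g ÷ 50 g/eq = 806.6 eq.
(b) Each mole of Na₂CO₃ supplies 2 eq, so 806.6 / 2 = 403.3 mol.
(b) Mass: 403.3 mol × 106 g/mol = 42,750 g.

(a) 4.79 kg; (b) 42.7 kg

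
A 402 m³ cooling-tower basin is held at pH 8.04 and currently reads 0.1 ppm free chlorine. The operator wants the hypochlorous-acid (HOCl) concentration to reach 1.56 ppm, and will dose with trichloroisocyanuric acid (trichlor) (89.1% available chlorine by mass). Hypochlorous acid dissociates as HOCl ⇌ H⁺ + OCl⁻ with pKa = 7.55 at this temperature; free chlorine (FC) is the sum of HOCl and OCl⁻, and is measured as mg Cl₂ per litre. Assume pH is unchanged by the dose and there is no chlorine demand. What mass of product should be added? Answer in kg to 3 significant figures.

2.83 kg

Volume: 402 m³ = 402,000 L.
[OCl⁻]/[HOCl] = 10^(pH − pKa) = 10^(8.04 − 7.55) = 3.09; fraction as HOCl = 1/(1 + 3.09) = 0.2445.
Free chlorine required for 1.56 ppm HOCl: 1.56 / 0.2445 = 6.381 ppm.
FC to add: 6.381 − 0.1 = 6.281 mg/L as Cl₂.
Cl₂ equivalent: 6.281 mg/L × 402,000 L = 2525 g.
Product at 89.1% available Cl: 2525 / 0.891 = 2834 g.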